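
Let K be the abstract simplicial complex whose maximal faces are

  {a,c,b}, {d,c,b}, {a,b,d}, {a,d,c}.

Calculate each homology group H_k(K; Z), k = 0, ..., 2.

We work with the vertex ordering a < b < c < d. The simplices of K, each written with vertices in increasing order, are:

  0-simplices (4): a, b, c, d
  1-simplices (6): ab, ac, ad, bc, bd, cd
  2-simplices (4): abc, abd, acd, bcd

so the chain groups are C_0 ≅ Z^4, C_1 ≅ Z^6, C_2 ≅ Z^4.

The boundary map ∂_1: C_1 → C_0 maps an edge to its endpoints' difference, ∂[p,q] = q − p. For instance
  ∂bd = d − b.
This gives a 4×6 integer matrix of rank 3; reducing to Smith normal form yields diagonal entries (1,1,1).

∂_2: C_2 → C_1 acts by ∂[p,q,r] = [q,r] − [p,r] + [p,q]. For instance
  ∂acd = cd − ad + ac,
  ∂bcd = cd − bd + bc.
The 6×4 boundary matrix has rank 3 and Smith normal form diag(1,1,1).

Reading off H_k = ker ∂_k / im ∂_{k+1}:

  H_0: rank C_0 − rank ∂_1 = 4 − 3 = 1, and the invariant factors of ∂_1 are all 1, so H_0 ≅ Z.
  H_1: rank ker ∂_1 − rank ∂_2 = (6 − 3) − 3 = 0, and the invariant factors of ∂_2 are all 1, so H_1 ≅ 0.
  H_2: rank ker ∂_2 − rank ∂_3 = (4 − 3) − 0 = 1, and there is no ∂_3, so H_2 ≅ Z.

As a check, the Euler characteristic is 4 − 6 + 4 = 2, which agrees with 1 − 0 + 1 = 2.

H_0 = Z,  H_1 = 0,  H_2 = Z.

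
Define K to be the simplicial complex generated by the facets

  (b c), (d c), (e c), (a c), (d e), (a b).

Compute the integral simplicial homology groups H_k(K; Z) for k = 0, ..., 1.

Take the total order a < b < c < d < e on the vertex set. Then K (dimension 1) consists of the simplices:

  0-simplices (5): a, b, c, d, e
  1-simplices (6): ab, ac, bc, cd, ce, de

Hence C_0 ≅ Z^5, C_1 ≅ Z^6.

The boundary map ∂_1: C_1 → C_0 is given by ∂[p,q] = [q] − [p]. For instance
  ∂ac = c − a.
As a 5×6 matrix over Z this has rank 4, with invariant factors (1,1,1,1).

Now H_k = ker ∂_k / im ∂_{k+1}, so:

  H_0: rank C_0 − rank ∂_1 = 5 − 4 = 1, and the invariant factors of ∂_1 are all 1, so H_0 = Z.
  H_1: rank ker ∂_1 − rank ∂_2 = (6 − 4) − 0 = 2, and there is no ∂_2, so H_1 = Z^2.

(K is a triangulation of a wedge of 2 circles.)

H_0 ≅ Z,  H_1 ≅ Z^2.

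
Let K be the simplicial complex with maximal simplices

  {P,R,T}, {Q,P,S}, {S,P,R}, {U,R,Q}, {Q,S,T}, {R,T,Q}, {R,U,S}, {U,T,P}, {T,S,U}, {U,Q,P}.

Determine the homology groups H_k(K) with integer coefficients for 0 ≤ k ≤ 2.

H_0 ≅ Z,  H_1 ≅ Z/2,  H_2 = 0.

Take the total order P < Q < R < S < T < U on the vertex set. Then K (dimension 2) consists of the simplices:

  0-simplices (6): P, Q, R, S, T, U
  1-simplices (15): PQ, PR, PS, PT, PU, QR, QS, QT, QU, RS, RT, RU, ST, SU, TU
  2-simplices (10): PQS, PQU, PRS, PRT, PTU, QRT, QRU, QST, RSU, STU

so the chain groups are C_0 ≅ Z^6, C_1 ≅ Z^15, C_2 ≅ Z^10.

Boundary ∂_1: C_1 → C_0 maps an edge to its endpoints' difference, ∂[p,q] = q − p.
The resulting 6×15 matrix has rank 5, and its Smith normal form has invariant factors (1,1,1,1,1).

∂_2: C_2 → C_1 acts by ∂[p,q,r] = [q,r] − [p,r] + [p,q]. For instance
  ∂STU = TU − SU + ST,
  ∂QST = ST − QT + QS.
The resulting 15×10 matrix has rank 10, and its Smith normal form has invariant factors (1,1,1,1,1,1,1,1,1,2).

Now H_k = ker ∂_k / im ∂_{k+1}, so:

  H_0: rank C_0 − rank ∂_1 = 6 − 5 = 1, and the invariant factors of ∂_1 are all 1, so H_0 = Z.
  H_1: rank ker ∂_1 − rank ∂_2 = (15 − 5) − 10 = 0, and ∂_2 has invariant factor 2 > 1, so H_1 = Z/2.
  H_2: rank ker ∂_2 − rank ∂_3 = (10 − 10) − 0 = 0, and there is no ∂_3, so H_2 = 0.

As a check, the Euler characteristic is 6 − 15 + 10 = 1, which agrees with 1 − 0 + 0 = 1.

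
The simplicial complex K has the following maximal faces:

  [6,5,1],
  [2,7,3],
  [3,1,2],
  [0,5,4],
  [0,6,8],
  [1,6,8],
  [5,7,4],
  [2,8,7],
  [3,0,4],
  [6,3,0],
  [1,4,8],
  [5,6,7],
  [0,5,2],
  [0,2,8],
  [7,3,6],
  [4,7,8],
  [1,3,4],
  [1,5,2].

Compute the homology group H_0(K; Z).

K has 9 vertices, 27 edges, 18 triangles.
rank ∂_0 = 0, rank ∂_1 = 8 ⇒ b_0 = 9 − 0 − 8 = 1; all invariant factors of ∂_1 are 1 so no torsion. So H_0 ≅ Z.

H_0 = Z.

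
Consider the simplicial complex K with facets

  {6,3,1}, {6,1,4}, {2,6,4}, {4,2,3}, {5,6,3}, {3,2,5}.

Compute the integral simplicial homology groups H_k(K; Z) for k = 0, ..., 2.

We work with the vertex ordering 1 < 2 < 3 < 4 < 5 < 6. The simplices of K, each written with vertices in increasing order, are:

  0-simplices (6): [1], [2], [3], [4], [5], [6]
  1-simplices (12): [1,3], [1,4], [1,6], [2,3], [2,4], [2,5], [2,6], [3,4], [3,5], [3,6], [4,6], [5,6]
  2-simplices (6): [1,3,6], [1,4,6], [2,3,4], [2,3,5], [2,4,6], [3,5,6]

giving chain groups C_0 ≅ Z^6, C_1 ≅ Z^12, C_2 ≅ Z^6.

∂_1: C_1 → C_0 is given by ∂[p,q] = [q] − [p]. For instance
  ∂[2,4] = [4] − [2].
The resulting 6×12 matrix has rank 5, and its Smith normal form has invariant factors (1,1,1,1,1).

Boundary ∂_2: C_2 → C_1 acts by ∂[p,q,r] = [q,r] − [p,r] + [p,q]. For instance
  ∂[2,3,5] = [3,5] − [2,5] + [2,3],
  ∂[3,5,6] = [5,6] − [3,6] + [3,5].
The resulting 12×6 matrix has rank 6, and its Smith normal form has invariant factors (1,1,1,1,1,1).

Now H_k = ker ∂_k / im ∂_{k+1}, so:

  H_0: rank C_0 − rank ∂_1 = 6 − 5 = 1, and the invariant factors of ∂_1 are all 1, so H_0 = Z.
  H_1: rank ker ∂_1 − rank ∂_2 = (12 − 5) − 6 = 1, and the invariant factors of ∂_2 are all 1, so H_1 = Z.
  H_2: rank ker ∂_2 − rank ∂_3 = (6 − 6) − 0 = 0, and there is no ∂_3, so H_2 = 0.

(K is a triangulation of the cylinder S^1 x I.)

H_0 = Z,  H_1 = Z,  H_2 = 0.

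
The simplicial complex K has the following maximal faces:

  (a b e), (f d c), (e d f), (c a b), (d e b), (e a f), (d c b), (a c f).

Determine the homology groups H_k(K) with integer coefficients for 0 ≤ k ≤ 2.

H_0 ≅ Z,  H_1 = 0,  H_2 ≅ Z.

K has 6 vertices, 12 edges, 8 triangles.
rank ∂_0 = 0, rank ∂_1 = 5 ⇒ b_0 = 6 − 0 − 5 = 1; all invariant factors of ∂_1 are 1 so no torsion. So H_0 ≅ Z.
rank ∂_1 = 5, rank ∂_2 = 7 ⇒ b_1 = 12 − 5 − 7 = 0; all invariant factors of ∂_2 are 1 so no torsion. So H_1 ≅ 0.
rank ∂_2 = 7, rank ∂_3 = 0 ⇒ b_2 = 8 − 7 − 0 = 1. So H_2 ≅ Z.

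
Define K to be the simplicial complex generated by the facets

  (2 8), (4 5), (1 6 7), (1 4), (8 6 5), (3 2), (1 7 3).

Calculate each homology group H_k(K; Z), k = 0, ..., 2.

We work with the vertex ordering 1 < 2 < 3 < 4 < 5 < 6 < 7 < 8. The simplices of K, each written with vertices in increasing order, are:

  0-simplices (8): [1], [2], [3], [4], [5], [6], [7], [8]
  1-simplices (12): [1,3], [1,4], [1,6], [1,7], [2,3], [2,8], [3,7], [4,5], [5,6], [5,8], [6,7], [6,8]
  2-simplices (3): [1,3,7], [1,6,7], [5,6,8]

so the chain groups are C_0 ≅ Z^8, C_1 ≅ Z^12, C_2 ≅ Z^3.

The boundary map ∂_1: C_1 → C_0 sends each edge [p,q] (with p < q) to q − p.
The resulting 8×12 matrix has rank 7, and its Smith normal form has invariant factors (1,1,1,1,1,1,1).

∂_2: C_2 → C_1 acts by ∂[p,q,r] = [q,r] − [p,r] + [p,q]. For instance
  ∂[1,6,7] = [6,7] − [1,7] + [1,6],
  ∂[5,6,8] = [6,8] − [5,8] + [5,6].
As a 12×3 matrix over Z this has rank 3, with invariant factors (1,1,1).

Reading off H_k = ker ∂_k / im ∂_{k+1}:

  H_0: rank C_0 − rank ∂_1 = 8 − 7 = 1, and the invariant factors of ∂_1 are all 1, so H_0 = Z.
  H_1: rank ker ∂_1 − rank ∂_2 = (12 − 7) − 3 = 2, and the invariant factors of ∂_2 are all 1, so H_1 = Z^2.
  H_2: rank ker ∂_2 − rank ∂_3 = (3 − 3) − 0 = 0, and there is no ∂_3, so H_2 = 0.

As a check, the Euler characteristic is 8 − 12 + 3 = -1, which agrees with 1 − 2 + 0 = -1.

H_0 ≅ Z,  H_1 ≅ Z^2,  H_2 = 0.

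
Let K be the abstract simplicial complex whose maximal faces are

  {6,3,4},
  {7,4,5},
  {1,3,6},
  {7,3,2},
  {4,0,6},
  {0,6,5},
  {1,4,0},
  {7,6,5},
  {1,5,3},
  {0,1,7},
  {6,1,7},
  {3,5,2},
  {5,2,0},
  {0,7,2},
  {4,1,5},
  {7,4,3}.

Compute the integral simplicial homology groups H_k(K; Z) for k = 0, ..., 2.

Take the total order 0 < 1 < 2 < 3 < 4 < 5 < 6 < 7 on the vertex set. Then K (dimension 2) consists of the simplices:

  0-simplices (8): [0], [1], [2], [3], [4], [5], [6], [7]
  1-simplices (24): (24 of them)
  2-simplices (16): [0,1,4], [0,1,7], [0,2,5], [0,2,7], [0,4,6], [0,5,6], [1,3,5], [1,3,6], [1,4,5], [1,6,7], [2,3,5], [2,3,7], [3,4,6], [3,4,7], [4,5,7], [5,6,7]

so the chain groups are C_0 ≅ Z^8, C_1 ≅ Z^24, C_2 ≅ Z^16.

∂_1: C_1 → C_0 sends each edge [p,q] (with p < q) to q − p. For instance
  ∂[0,1] = [1] − [0].
As a 8×24 matrix over Z this has rank 7, with invariant factors (1,1,1,1,1,1,1).

The boundary map ∂_2: C_2 → C_1 sends each 2-simplex [p,q,r] to [q,r] − [p,r] + [p,q]. For instance
  ∂[0,1,7] = [1,7] − [0,7] + [0,1],
  ∂[2,3,5] = [3,5] − [2,5] + [2,3].
As a 24×16 matrix over Z this has rank 15, with invariant factors (1,1,1,1,1,1,1,1,1,1,1,1,1,1,1).

Now H_k = ker ∂_k / im ∂_{k+1}, so:

  H_0: rank C_0 − rank ∂_1 = 8 − 7 = 1, and the invariant factors of ∂_1 are all 1, so H_0 = Z.
  H_1: rank ker ∂_1 − rank ∂_2 = (24 − 7) − 15 = 2, and the invariant factors of ∂_2 are all 1, so H_1 = Z^2.
  H_2: rank ker ∂_2 − rank ∂_3 = (16 − 15) − 0 = 1, and there is no ∂_3, so H_2 = Z.

(K is a triangulation of the torus T^2.)

H_0 = Z,  H_1 = Z^2,  H_2 = Z.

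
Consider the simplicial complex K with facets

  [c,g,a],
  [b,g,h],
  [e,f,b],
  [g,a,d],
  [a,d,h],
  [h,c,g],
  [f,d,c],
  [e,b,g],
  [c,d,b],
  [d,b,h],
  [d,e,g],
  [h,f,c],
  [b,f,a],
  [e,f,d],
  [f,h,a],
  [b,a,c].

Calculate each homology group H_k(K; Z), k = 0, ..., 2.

H_0 = Z,  H_1 = Z^2,  H_2 = Z.

Fix the vertex order a < b < c < d < e < f < g < h and write every simplex with vertices in increasing order. Then dim K = 2 and the simplices of K are:

  0-simplices (8): a, b, c, d, e, f, g, h
  1-simplices (24): ab, ac, ad, af, ag, ah, bc, bd, be, bf, bg, bh, cd, cf, cg, ch, de, df, dg, dh, ef, eg, fh, gh
  2-simplices (16): abc, abf, acg, adg, adh, afh, bcd, bdh, bef, beg, bgh, cdf, cfh, cgh, def, deg

so the chain groups are C_0 ≅ Z^8, C_1 ≅ Z^24, C_2 ≅ Z^16.

Boundary ∂_1: C_1 → C_0 sends each edge [p,q] (with p < q) to q − p. For instance
  ∂gh = h − g.
As a 8×24 matrix over Z this has rank 7, with invariant factors (1,1,1,1,1,1,1).

∂_2: C_2 → C_1 maps a triangle to the signed sum of its edges. For instance
  ∂def = ef − df + de,
  ∂abc = bc − ac + ab.
As a 24×16 matrix over Z this has rank 15, with invariant factors (1,1,1,1,1,1,1,1,1,1,1,1,1,1,1).

Computing H_k = (kernel of ∂_k) / (image of ∂_{k+1}):

  H_0: rank C_0 − rank ∂_1 = 8 − 7 = 1, and the invariant factors of ∂_1 are all 1, so H_0 = Z.
  H_1: rank ker ∂_1 − rank ∂_2 = (24 − 7) − 15 = 2, and the invariant factors of ∂_2 are all 1, so H_1 = Z^2.
  H_2: rank ker ∂_2 − rank ∂_3 = (16 − 15) − 0 = 1, and there is no ∂_3, so H_2 = Z.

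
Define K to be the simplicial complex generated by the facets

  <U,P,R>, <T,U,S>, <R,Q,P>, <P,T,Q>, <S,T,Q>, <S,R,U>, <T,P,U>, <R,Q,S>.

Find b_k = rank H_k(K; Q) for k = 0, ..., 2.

b_0 = 1, b_1 = 0, b_2 = 1.

Fix the vertex order P < Q < R < S < T < U and write every simplex with vertices in increasing order. Then dim K = 2 and the simplices of K are:

  0-simplices (6): P, Q, R, S, T, U
  1-simplices (12): PQ, PR, PT, PU, QR, QS, QT, RS, RU, ST, SU, TU
  2-simplices (8): PQR, PQT, PRU, PTU, QRS, QST, RSU, STU

giving chain groups C_0 ≅ Z^6, C_1 ≅ Z^12, C_2 ≅ Z^8.

The boundary map ∂_1: C_1 → C_0 sends each edge [p,q] (with p < q) to q − p. For instance
  ∂RS = S − R.
The 6×12 boundary matrix has rank 5 and Smith normal form diag(1,1,1,1,1).

Boundary ∂_2: C_2 → C_1 sends each 2-simplex [p,q,r] to [q,r] − [p,r] + [p,q]. For instance
  ∂PRU = RU − PU + PR,
  ∂RSU = SU − RU + RS.
This gives a 12×8 integer matrix of rank 7; reducing to Smith normal form yields diagonal entries (1,1,1,1,1,1,1).

Reading off H_k = ker ∂_k / im ∂_{k+1}:

  H_0: rank C_0 − rank ∂_1 = 6 − 5 = 1, and the invariant factors of ∂_1 are all 1, so H_0 = Z.
  H_1: rank ker ∂_1 − rank ∂_2 = (12 − 5) − 7 = 0, and the invariant factors of ∂_2 are all 1, so H_1 = 0.
  H_2: rank ker ∂_2 − rank ∂_3 = (8 − 7) − 0 = 1, and there is no ∂_3, so H_2 = Z.

As a check, the Euler characteristic is 6 − 12 + 8 = 2, which agrees with 1 − 0 + 1 = 2.

Hence the Betti numbers are b_0 = 1, b_1 = 0, b_2 = 1.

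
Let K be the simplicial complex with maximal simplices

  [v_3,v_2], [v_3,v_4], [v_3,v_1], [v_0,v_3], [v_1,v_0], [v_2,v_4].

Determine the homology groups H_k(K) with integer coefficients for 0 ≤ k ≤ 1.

We work with the vertex ordering v_0 < v_1 < v_2 < v_3 < v_4. The simplices of K, each written with vertices in increasing order, are:

  0-simplices (5): [v_0], [v_1], [v_2], [v_3], [v_4]
  1-simplices (6): [v_0,v_1], [v_0,v_3], [v_1,v_3], [v_2,v_3], [v_2,v_4], [v_3,v_4]

giving chain groups C_0 ≅ Z^5, C_1 ≅ Z^6.

∂_1: C_1 → C_0 maps an edge to its endpoints' difference, ∂[p,q] = q − p. For instance
  ∂[v_0,v_3] = [v_3] − [v_0].
This gives a 5×6 integer matrix of rank 4; reducing to Smith normal form yields diagonal entries (1,1,1,1).

From H_k ≅ ker(∂_k) / im(∂_{k+1}) we obtain:

  H_0: rank C_0 − rank ∂_1 = 5 − 4 = 1, and the invariant factors of ∂_1 are all 1, so H_0 = Z.
  H_1: rank ker ∂_1 − rank ∂_2 = (6 − 4) − 0 = 2, and there is no ∂_2, so H_1 = Z^2.

H_0 = Z,  H_1 = Z^2.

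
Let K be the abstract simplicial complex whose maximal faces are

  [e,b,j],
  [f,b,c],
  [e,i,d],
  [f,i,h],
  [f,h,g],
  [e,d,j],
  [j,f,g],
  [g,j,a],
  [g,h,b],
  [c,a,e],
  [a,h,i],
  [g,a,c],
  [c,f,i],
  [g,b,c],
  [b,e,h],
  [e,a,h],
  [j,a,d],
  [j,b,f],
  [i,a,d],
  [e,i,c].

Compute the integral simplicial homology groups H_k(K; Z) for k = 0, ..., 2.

We work with the vertex ordering a < b < c < d < e < f < g < h < i < j. The simplices of K, each written with vertices in increasing order, are:

  0-simplices (10): a, b, c, d, e, f, g, h, i, j
  1-simplices (30): ac, ad, ae, ag, ah, ai, aj, bc, be, bf, bg, bh, bj, ce, cf, cg, ci, de, di, dj, eh, ei, ej, fg, fh, fi, fj, gh, gj, hi
  2-simplices (20): ace, acg, adi, adj, aeh, agj, ahi, bcf, bcg, beh, bej, bfj, bgh, cei, cfi, dei, dej, fgh, fgj, fhi

Hence C_0 ≅ Z^10, C_1 ≅ Z^30, C_2 ≅ Z^20.

∂_1: C_1 → C_0 is given by ∂[p,q] = [q] − [p]. For instance
  ∂ci = i − c.
This gives a 10×30 integer matrix of rank 9; reducing to Smith normal form yields diagonal entries (1,1,1,1,1,1,1,1,1).

∂_2: C_2 → C_1 sends each 2-simplex [p,q,r] to [q,r] − [p,r] + [p,q]. For instance
  ∂bcg = cg − bg + bc,
  ∂dei = ei − di + de.
The resulting 30×20 matrix has rank 20, and its Smith normal form has invariant factors (1,1,1,1,1,1,1,1,1,1,1,1,1,1,1,1,1,1,1,2).

Reading off H_k = ker ∂_k / im ∂_{k+1}:

  H_0: rank C_0 − rank ∂_1 = 10 − 9 = 1, and the invariant factors of ∂_1 are all 1, so H_0 ≅ Z.
  H_1: rank ker ∂_1 − rank ∂_2 = (30 − 9) − 20 = 1, and ∂_2 has invariant factor 2 > 1, so H_1 ≅ Z ⊕ Z/2Z.
  H_2: rank ker ∂_2 − rank ∂_3 = (20 − 20) − 0 = 0, and there is no ∂_3, so H_2 ≅ 0.

H_0 ≅ Z,  H_1 ≅ Z ⊕ Z/2Z,  H_2 = 0.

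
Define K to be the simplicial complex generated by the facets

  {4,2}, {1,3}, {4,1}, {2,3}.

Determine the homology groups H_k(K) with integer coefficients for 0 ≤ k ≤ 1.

We work with the vertex ordering 1 < 2 < 3 < 4. The simplices of K, each written with vertices in increasing order, are:

  0-simplices (4): [1], [2], [3], [4]
  1-simplices (4): [1,3], [1,4], [2,3], [2,4]

giving chain groups C_0 ≅ Z^4, C_1 ≅ Z^4.

∂_1: C_1 → C_0 maps an edge to its endpoints' difference, ∂[p,q] = q − p.
The 4×4 boundary matrix has rank 3 and Smith normal form diag(1,1,1).

Computing H_k = (kernel of ∂_k) / (image of ∂_{k+1}):

  H_0: rank C_0 − rank ∂_1 = 4 − 3 = 1, and the invariant factors of ∂_1 are all 1, so H_0 ≅ Z.
  H_1: rank ker ∂_1 − rank ∂_2 = (4 − 3) − 0 = 1, and there is no ∂_2, so H_1 ≅ Z.

As a check, the Euler characteristic is 4 − 4 = 0, which agrees with 1 − 1 = 0.
(K is a triangulation of the circle S^1.)

H_0 = Z,  H_1 = Z.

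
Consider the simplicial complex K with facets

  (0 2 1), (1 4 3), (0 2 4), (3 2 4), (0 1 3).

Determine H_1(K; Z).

H_1 ≅ Z.

Order the vertices as 0 < 1 < 2 < 3 < 4. Listing each simplex with vertices in this order, K has dimension 2 with simplices:

  0-simplices (5): [0], [1], [2], [3], [4]
  1-simplices (10): [0,1], [0,2], [0,3], [0,4], [1,2], [1,3], [1,4], [2,3], [2,4], [3,4]
  2-simplices (5): [0,1,2], [0,1,3], [0,2,4], [1,3,4], [2,3,4]

Hence C_0 ≅ Z^5, C_1 ≅ Z^10, C_2 ≅ Z^5.

∂_1: C_1 → C_0 sends each edge [p,q] (with p < q) to q − p. For instance
  ∂[1,4] = [4] − [1].
The 5×10 boundary matrix has rank 4 and Smith normal form diag(1,1,1,1).

Boundary ∂_2: C_2 → C_1 maps a triangle to the signed sum of its edges. For instance
  ∂[1,3,4] = [3,4] − [1,4] + [1,3],
  ∂[0,2,4] = [2,4] − [0,4] + [0,2].
The 10×5 boundary matrix has rank 5 and Smith normal form diag(1,1,1,1,1).

Computing H_k = (kernel of ∂_k) / (image of ∂_{k+1}):

  H_1: rank ker ∂_1 − rank ∂_2 = (10 − 4) − 5 = 1, and the invariant factors of ∂_2 are all 1, so H_1 ≅ Z.

(K is a triangulation of the Möbius band.)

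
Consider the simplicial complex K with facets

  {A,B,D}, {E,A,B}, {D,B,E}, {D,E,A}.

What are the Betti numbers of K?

b_0 = 1, b_1 = 0, b_2 = 1.

K has 4 vertices, 6 edges, 4 triangles.
rank ∂_0 = 0, rank ∂_1 = 3 ⇒ b_0 = 4 − 0 − 3 = 1; all invariant factors of ∂_1 are 1 so no torsion. So H_0 = Z.
rank ∂_1 = 3, rank ∂_2 = 3 ⇒ b_1 = 6 − 3 − 3 = 0; all invariant factors of ∂_2 are 1 so no torsion. So H_1 = 0.
rank ∂_2 = 3, rank ∂_3 = 0 ⇒ b_2 = 4 − 3 − 0 = 1. So H_2 = Z.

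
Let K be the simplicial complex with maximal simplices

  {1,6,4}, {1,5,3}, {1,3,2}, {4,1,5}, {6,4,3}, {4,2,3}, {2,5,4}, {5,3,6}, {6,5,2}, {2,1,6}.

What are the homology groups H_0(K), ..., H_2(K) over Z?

Order the vertices as 1 < 2 < 3 < 4 < 5 < 6. Listing each simplex with vertices in this order, K has dimension 2 with simplices:

  0-simplices (6): [1], [2], [3], [4], [5], [6]
  1-simplices (15): [1,2], [1,3], [1,4], [1,5], [1,6], [2,3], [2,4], [2,5], [2,6], [3,4], [3,5], [3,6], [4,5], [4,6], [5,6]
  2-simplices (10): [1,2,3], [1,2,6], [1,3,5], [1,4,5], [1,4,6], [2,3,4], [2,4,5], [2,5,6], [3,4,6], [3,5,6]

giving chain groups C_0 ≅ Z^6, C_1 ≅ Z^15, C_2 ≅ Z^10.

The boundary map ∂_1: C_1 → C_0 sends each edge [p,q] (with p < q) to q − p.
The resulting 6×15 matrix has rank 5, and its Smith normal form has invariant factors (1,1,1,1,1).

The boundary map ∂_2: C_2 → C_1 sends each 2-simplex [p,q,r] to [q,r] − [p,r] + [p,q]. For instance
  ∂[2,3,4] = [3,4] − [2,4] + [2,3],
  ∂[1,4,5] = [4,5] − [1,5] + [1,4].
The resulting 15×10 matrix has rank 10, and its Smith normal form has invariant factors (1,1,1,1,1,1,1,1,1,2).

Now H_k = ker ∂_k / im ∂_{k+1}, so:

  H_0: rank C_0 − rank ∂_1 = 6 − 5 = 1, and the invariant factors of ∂_1 are all 1, so H_0 = Z.
  H_1: rank ker ∂_1 − rank ∂_2 = (15 − 5) − 10 = 0, and ∂_2 has invariant factor 2 > 1, so H_1 = Z/2Z.
  H_2: rank ker ∂_2 − rank ∂_3 = (10 − 10) − 0 = 0, and there is no ∂_3, so H_2 = 0.

H_0 = Z,  H_1 = Z/2Z,  H_2 = 0.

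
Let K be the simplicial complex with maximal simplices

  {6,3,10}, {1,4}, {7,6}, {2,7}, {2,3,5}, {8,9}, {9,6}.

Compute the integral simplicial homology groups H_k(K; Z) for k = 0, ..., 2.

Order the vertices as 1 < 2 < 3 < 4 < 5 < 6 < 7 < 8 < 9 < 10. Listing each simplex with vertices in this order, K has dimension 2 with simplices:

  0-simplices (10): [1], [2], [3], [4], [5], [6], [7], [8], [9], [10]
  1-simplices (11): [1,4], [2,3], [2,5], [2,7], [3,5], [3,6], [3,10], [6,7], [6,9], [6,10], [8,9]
  2-simplices (2): [2,3,5], [3,6,10]

giving chain groups C_0 ≅ Z^10, C_1 ≅ Z^11, C_2 ≅ Z^2.

Boundary ∂_1: C_1 → C_0 sends each edge [p,q] (with p < q) to q − p. For instance
  ∂[2,5] = [5] − [2].
The resulting 10×11 matrix has rank 8, and its Smith normal form has invariant factors (1,1,1,1,1,1,1,1).

∂_2: C_2 → C_1 sends each 2-simplex [p,q,r] to [q,r] − [p,r] + [p,q]. For instance
  ∂[3,6,10] = [6,10] − [3,10] + [3,6],
  ∂[2,3,5] = [3,5] − [2,5] + [2,3].
The 11×2 boundary matrix has rank 2 and Smith normal form diag(1,1).

From H_k ≅ ker(∂_k) / im(∂_{k+1}) we obtain:

  H_0: rank C_0 − rank ∂_1 = 10 − 8 = 2, and the invariant factors of ∂_1 are all 1, so H_0 ≅ Z^2.
  H_1: rank ker ∂_1 − rank ∂_2 = (11 − 8) − 2 = 1, and the invariant factors of ∂_2 are all 1, so H_1 ≅ Z.
  H_2: rank ker ∂_2 − rank ∂_3 = (2 − 2) − 0 = 0, and there is no ∂_3, so H_2 ≅ 0.

H_0 = Z^2,  H_1 = Z,  H_2 = 0.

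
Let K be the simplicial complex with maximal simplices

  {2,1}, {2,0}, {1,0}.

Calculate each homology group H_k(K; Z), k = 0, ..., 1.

H_0 ≅ Z,  H_1 ≅ Z.

Fix the vertex order 0 < 1 < 2 and write every simplex with vertices in increasing order. Then dim K = 1 and the simplices of K are:

  0-simplices (3): [0], [1], [2]
  1-simplices (3): [0,1], [0,2], [1,2]

Hence C_0 ≅ Z^3, C_1 ≅ Z^3.

Boundary ∂_1: C_1 → C_0 maps an edge to its endpoints' difference, ∂[p,q] = q − p.
The 3×3 boundary matrix has rank 2 and Smith normal form diag(1,1).

Now H_k = ker ∂_k / im ∂_{k+1}, so:

  H_0: rank C_0 − rank ∂_1 = 3 − 2 = 1, and the invariant factors of ∂_1 are all 1, so H_0 ≅ Z.
  H_1: rank ker ∂_1 − rank ∂_2 = (3 − 2) − 0 = 1, and there is no ∂_2, so H_1 ≅ Z.

As a check, the Euler characteristic is 3 − 3 = 0, which agrees with 1 − 1 = 0.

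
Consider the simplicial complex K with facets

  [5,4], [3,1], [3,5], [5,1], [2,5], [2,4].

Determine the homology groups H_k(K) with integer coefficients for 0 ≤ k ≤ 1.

H_0 ≅ Z,  H_1 ≅ Z^2.

We work with the vertex ordering 1 < 2 < 3 < 4 < 5. The simplices of K, each written with vertices in increasing order, are:

  0-simplices (5): [1], [2], [3], [4], [5]
  1-simplices (6): [1,3], [1,5], [2,4], [2,5], [3,5], [4,5]

so the chain groups are C_0 ≅ Z^5, C_1 ≅ Z^6.

The boundary map ∂_1: C_1 → C_0 maps an edge to its endpoints' difference, ∂[p,q] = q − p. For instance
  ∂[1,3] = [3] − [1].
The 5×6 boundary matrix has rank 4 and Smith normal form diag(1,1,1,1).

From H_k ≅ ker(∂_k) / im(∂_{k+1}) we obtain:

  H_0: rank C_0 − rank ∂_1 = 5 − 4 = 1, and the invariant factors of ∂_1 are all 1, so H_0 ≅ Z.
  H_1: rank ker ∂_1 − rank ∂_2 = (6 − 4) − 0 = 2, and there is no ∂_2, so H_1 ≅ Z^2.

As a check, the Euler characteristic is 5 − 6 = -1, which agrees with 1 − 2 = -1.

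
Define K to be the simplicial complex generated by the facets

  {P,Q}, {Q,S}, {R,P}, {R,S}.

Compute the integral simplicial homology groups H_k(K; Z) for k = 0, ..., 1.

Take the total order P < Q < R < S on the vertex set. Then K (dimension 1) consists of the simplices:

  0-simplices (4): P, Q, R, S
  1-simplices (4): PQ, PR, QS, RS

Hence C_0 ≅ Z^4, C_1 ≅ Z^4.

The boundary map ∂_1: C_1 → C_0 maps an edge to its endpoints' difference, ∂[p,q] = q − p.
As a 4×4 matrix over Z this has rank 3, with invariant factors (1,1,1).

Computing H_k = (kernel of ∂_k) / (image of ∂_{k+1}):

  H_0: rank C_0 − rank ∂_1 = 4 − 3 = 1, and the invariant factors of ∂_1 are all 1, so H_0 ≅ Z.
  H_1: rank ker ∂_1 − rank ∂_2 = (4 − 3) − 0 = 1, and there is no ∂_2, so H_1 ≅ Z.

H_0 = Z,  H_1 = Z.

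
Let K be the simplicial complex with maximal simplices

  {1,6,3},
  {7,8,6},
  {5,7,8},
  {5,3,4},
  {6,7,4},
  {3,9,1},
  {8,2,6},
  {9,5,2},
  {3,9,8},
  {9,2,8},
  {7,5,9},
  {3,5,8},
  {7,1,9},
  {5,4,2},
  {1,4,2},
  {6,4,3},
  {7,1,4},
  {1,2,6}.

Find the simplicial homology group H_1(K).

H_1 ≅ Z × Z/2.

K has 9 vertices, 27 edges, 18 triangles.
rank ∂_1 = 8, rank ∂_2 = 18 ⇒ b_1 = 27 − 8 − 18 = 1; ∂_2 has invariant factor(s) [2] giving torsion. So H_1 = Z × Z/2.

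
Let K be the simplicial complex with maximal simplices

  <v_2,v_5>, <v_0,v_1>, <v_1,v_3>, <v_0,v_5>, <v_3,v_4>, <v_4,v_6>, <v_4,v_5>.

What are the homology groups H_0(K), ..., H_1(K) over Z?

Fix the vertex order v_0 < v_1 < v_2 < v_3 < v_4 < v_5 < v_6 and write every simplex with vertices in increasing order. Then dim K = 1 and the simplices of K are:

  0-simplices (7): [v_0], [v_1], [v_2], [v_3], [v_4], [v_5], [v_6]
  1-simplices (7): [v_0,v_1], [v_0,v_5], [v_1,v_3], [v_2,v_5], [v_3,v_4], [v_4,v_5], [v_4,v_6]

Hence C_0 ≅ Z^7, C_1 ≅ Z^7.

The boundary map ∂_1: C_1 → C_0 maps an edge to its endpoints' difference, ∂[p,q] = q − p.
This gives a 7×7 integer matrix of rank 6; reducing to Smith normal form yields diagonal entries (1,1,1,1,1,1).

Now H_k = ker ∂_k / im ∂_{k+1}, so:

  H_0: rank C_0 − rank ∂_1 = 7 − 6 = 1, and the invariant factors of ∂_1 are all 1, so H_0 ≅ Z.
  H_1: rank ker ∂_1 − rank ∂_2 = (7 − 6) − 0 = 1, and there is no ∂_2, so H_1 ≅ Z.

H_0 ≅ Z,  H_1 ≅ Z.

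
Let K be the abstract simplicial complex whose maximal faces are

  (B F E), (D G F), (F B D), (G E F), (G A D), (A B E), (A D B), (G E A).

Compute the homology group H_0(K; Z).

H_0 ≅ Z.

K has 6 vertices, 12 edges, 8 triangles.
rank ∂_0 = 0, rank ∂_1 = 5 ⇒ b_0 = 6 − 0 − 5 = 1; all invariant factors of ∂_1 are 1 so no torsion. So H_0 ≅ Z.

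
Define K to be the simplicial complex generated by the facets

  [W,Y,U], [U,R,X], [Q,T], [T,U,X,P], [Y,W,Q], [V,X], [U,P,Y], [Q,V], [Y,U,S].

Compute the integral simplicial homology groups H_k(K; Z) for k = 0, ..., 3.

We work with the vertex ordering P < Q < R < S < T < U < V < W < X < Y. The simplices of K, each written with vertices in increasing order, are:

  0-simplices (10): P, Q, R, S, T, U, V, W, X, Y
  1-simplices (19): PT, PU, PX, PY, QT, QV, QW, QY, RU, RX, SU, SY, TU, TX, UW, UX, UY, VX, WY
  2-simplices (9): PTU, PTX, PUX, PUY, QWY, RUX, SUY, TUX, UWY
  3-simplices (1): PTUX

Hence C_0 ≅ Z^10, C_1 ≅ Z^19, C_2 ≅ Z^9, C_3 ≅ Z^1.

The boundary map ∂_1: C_1 → C_0 sends each edge [p,q] (with p < q) to q − p.
As a 10×19 matrix over Z this has rank 9, with invariant factors (1,1,1,1,1,1,1,1,1).

The boundary map ∂_2: C_2 → C_1 sends each 2-simplex [p,q,r] to [q,r] − [p,r] + [p,q]. For instance
  ∂PUX = UX − PX + PU,
  ∂PTU = TU − PU + PT.
This gives a 19×9 integer matrix of rank 8; reducing to Smith normal form yields diagonal entries (1,1,1,1,1,1,1,1).

∂_3: C_3 → C_2 sends each 3-simplex σ to the alternating sum Σ_i (−1)^i (σ with its i-th vertex removed). For instance
  ∂PTUX = TUX − PUX + PTX − PTU.
As a 9×1 matrix over Z this has rank 1, with invariant factors (1).

Reading off H_k = ker ∂_k / im ∂_{k+1}:

  H_0: rank C_0 − rank ∂_1 = 10 − 9 = 1, and the invariant factors of ∂_1 are all 1, so H_0 ≅ Z.
  H_1: rank ker ∂_1 − rank ∂_2 = (19 − 9) − 8 = 2, and the invariant factors of ∂_2 are all 1, so H_1 ≅ Z^2.
  H_2: rank ker ∂_2 − rank ∂_3 = (9 − 8) − 1 = 0, and the invariant factors of ∂_3 are all 1, so H_2 ≅ 0.
  H_3: rank ker ∂_3 − rank ∂_4 = (1 − 1) − 0 = 0, and there is no ∂_4, so H_3 ≅ 0.

H_0 ≅ Z,  H_1 ≅ Z^2,  H_2 = 0,  H_3 = 0.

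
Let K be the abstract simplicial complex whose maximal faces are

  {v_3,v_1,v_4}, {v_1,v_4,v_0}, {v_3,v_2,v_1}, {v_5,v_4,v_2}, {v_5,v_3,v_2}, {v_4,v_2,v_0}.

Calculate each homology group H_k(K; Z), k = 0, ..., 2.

Fix the vertex order v_0 < v_1 < v_2 < v_3 < v_4 < v_5 and write every simplex with vertices in increasing order. Then dim K = 2 and the simplices of K are:

  0-simplices (6): [v_0], [v_1], [v_2], [v_3], [v_4], [v_5]
  1-simplices (12): [v_0,v_1], [v_0,v_2], [v_0,v_4], [v_1,v_2], [v_1,v_3], [v_1,v_4], [v_2,v_3], [v_2,v_4], [v_2,v_5], [v_3,v_4], [v_3,v_5], [v_4,v_5]
  2-simplices (6): [v_0,v_1,v_4], [v_0,v_2,v_4], [v_1,v_2,v_3], [v_1,v_3,v_4], [v_2,v_3,v_5], [v_2,v_4,v_5]

so the chain groups are C_0 ≅ Z^6, C_1 ≅ Z^12, C_2 ≅ Z^6.

Boundary ∂_1: C_1 → C_0 sends each edge [p,q] (with p < q) to q − p. For instance
  ∂[v_1,v_3] = [v_3] − [v_1].
As a 6×12 matrix over Z this has rank 5, with invariant factors (1,1,1,1,1).

The boundary map ∂_2: C_2 → C_1 maps a triangle to the signed sum of its edges. For instance
  ∂[v_0,v_2,v_4] = [v_2,v_4] − [v_0,v_4] + [v_0,v_2],
  ∂[v_2,v_3,v_5] = [v_3,v_5] − [v_2,v_5] + [v_2,v_3].
This gives a 12×6 integer matrix of rank 6; reducing to Smith normal form yields diagonal entries (1,1,1,1,1,1).

Computing H_k = (kernel of ∂_k) / (image of ∂_{k+1}):

  H_0: rank C_0 − rank ∂_1 = 6 − 5 = 1, and the invariant factors of ∂_1 are all 1, so H_0 ≅ Z.
  H_1: rank ker ∂_1 − rank ∂_2 = (12 − 5) − 6 = 1, and the invariant factors of ∂_2 are all 1, so H_1 ≅ Z.
  H_2: rank ker ∂_2 − rank ∂_3 = (6 − 6) − 0 = 0, and there is no ∂_3, so H_2 ≅ 0.

(K is a triangulation of the cylinder S^1 x I.)

H_0 = Z,  H_1 = Z,  H_2 = 0.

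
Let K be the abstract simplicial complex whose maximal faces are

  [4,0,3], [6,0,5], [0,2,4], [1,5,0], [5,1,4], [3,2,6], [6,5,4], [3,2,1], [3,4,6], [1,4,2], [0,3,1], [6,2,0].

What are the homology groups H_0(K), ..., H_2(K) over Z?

H_0 ≅ Z,  H_1 ≅ Z/2,  H_2 = 0.

Order the vertices as 0 < 1 < 2 < 3 < 4 < 5 < 6. Listing each simplex with vertices in this order, K has dimension 2 with simplices:

  0-simplices (7): [0], [1], [2], [3], [4], [5], [6]
  1-simplices (18): [0,1], [0,2], [0,3], [0,4], [0,5], [0,6], [1,2], [1,3], [1,4], [1,5], [2,3], [2,4], [2,6], [3,4], [3,6], [4,5], [4,6], [5,6]
  2-simplices (12): [0,1,3], [0,1,5], [0,2,4], [0,2,6], [0,3,4], [0,5,6], [1,2,3], [1,2,4], [1,4,5], [2,3,6], [3,4,6], [4,5,6]

Hence C_0 ≅ Z^7, C_1 ≅ Z^18, C_2 ≅ Z^12.

Boundary ∂_1: C_1 → C_0 sends each edge [p,q] (with p < q) to q − p.
The resulting 7×18 matrix has rank 6, and its Smith normal form has invariant factors (1,1,1,1,1,1).

Boundary ∂_2: C_2 → C_1 maps a triangle to the signed sum of its edges. For instance
  ∂[3,4,6] = [4,6] − [3,6] + [3,4],
  ∂[0,5,6] = [5,6] − [0,6] + [0,5].
The 18×12 boundary matrix has rank 12 and Smith normal form diag(1,1,1,1,1,1,1,1,1,1,1,2).

Computing H_k = (kernel of ∂_k) / (image of ∂_{k+1}):

  H_0: rank C_0 − rank ∂_1 = 7 − 6 = 1, and the invariant factors of ∂_1 are all 1, so H_0 = Z.
  H_1: rank ker ∂_1 − rank ∂_2 = (18 − 6) − 12 = 0, and ∂_2 has invariant factor 2 > 1, so H_1 = Z/2.
  H_2: rank ker ∂_2 − rank ∂_3 = (12 − 12) − 0 = 0, and there is no ∂_3, so H_2 = 0.

As a check, the Euler characteristic is 7 − 18 + 12 = 1, which agrees with 1 − 0 + 0 = 1.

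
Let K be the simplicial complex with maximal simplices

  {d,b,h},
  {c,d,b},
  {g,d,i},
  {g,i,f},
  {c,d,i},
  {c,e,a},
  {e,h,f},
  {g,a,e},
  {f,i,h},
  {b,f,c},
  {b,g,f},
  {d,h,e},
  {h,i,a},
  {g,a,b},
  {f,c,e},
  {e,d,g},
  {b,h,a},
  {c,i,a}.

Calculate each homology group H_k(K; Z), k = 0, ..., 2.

H_0 = Z,  H_1 = Z^2,  H_2 = Z.

Take the total order a < b < c < d < e < f < g < h < i on the vertex set. Then K (dimension 2) consists of the simplices:

  0-simplices (9): a, b, c, d, e, f, g, h, i
  1-simplices (27): ab, ac, ae, ag, ah, ai, bc, bd, bf, bg, bh, cd, ce, cf, ci, de, dg, dh, di, ef, eg, eh, fg, fh, fi, gi, hi
  2-simplices (18): abg, abh, ace, aci, aeg, ahi, bcd, bcf, bdh, bfg, cdi, cef, deg, deh, dgi, efh, fgi, fhi

giving chain groups C_0 ≅ Z^9, C_1 ≅ Z^27, C_2 ≅ Z^18.

∂_1: C_1 → C_0 maps an edge to its endpoints' difference, ∂[p,q] = q − p. For instance
  ∂dg = g − d.
The 9×27 boundary matrix has rank 8 and Smith normal form diag(1,1,1,1,1,1,1,1).

Boundary ∂_2: C_2 → C_1 sends each 2-simplex [p,q,r] to [q,r] − [p,r] + [p,q]. For instance
  ∂efh = fh − eh + ef,
  ∂dgi = gi − di + dg.
The resulting 27×18 matrix has rank 17, and its Smith normal form has invariant factors (1,1,1,1,1,1,1,1,1,1,1,1,1,1,1,1,1).

Reading off H_k = ker ∂_k / im ∂_{k+1}:

  H_0: rank C_0 − rank ∂_1 = 9 − 8 = 1, and the invariant factors of ∂_1 are all 1, so H_0 = Z.
  H_1: rank ker ∂_1 − rank ∂_2 = (27 − 8) − 17 = 2, and the invariant factors of ∂_2 are all 1, so H_1 = Z^2.
  H_2: rank ker ∂_2 − rank ∂_3 = (18 − 17) − 0 = 1, and there is no ∂_3, so H_2 = Z.

As a check, the Euler characteristic is 9 − 27 + 18 = 0, which agrees with 1 − 2 + 1 = 0.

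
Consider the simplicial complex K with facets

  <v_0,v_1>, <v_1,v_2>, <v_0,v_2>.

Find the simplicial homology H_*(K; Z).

Take the total order v_0 < v_1 < v_2 on the vertex set. Then K (dimension 1) consists of the simplices:

  0-simplices (3): [v_0], [v_1], [v_2]
  1-simplices (3): [v_0,v_1], [v_0,v_2], [v_1,v_2]

so the chain groups are C_0 ≅ Z^3, C_1 ≅ Z^3.

Boundary ∂_1: C_1 → C_0 is given by ∂[p,q] = [q] − [p].
The resulting 3×3 matrix has rank 2, and its Smith normal form has invariant factors (1,1).

Computing H_k = (kernel of ∂_k) / (image of ∂_{k+1}):

  H_0: rank C_0 − rank ∂_1 = 3 − 2 = 1, and the invariant factors of ∂_1 are all 1, so H_0 = Z.
  H_1: rank ker ∂_1 − rank ∂_2 = (3 − 2) − 0 = 1, and there is no ∂_2, so H_1 = Z.

(K is a triangulation of the circle S^1.)

H_0 = Z,  H_1 = Z.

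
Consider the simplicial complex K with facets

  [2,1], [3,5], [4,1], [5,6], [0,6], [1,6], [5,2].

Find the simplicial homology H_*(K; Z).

H_0 ≅ Z,  H_1 ≅ Z.

K has 7 vertices, 7 edges.
rank ∂_0 = 0, rank ∂_1 = 6 ⇒ b_0 = 7 − 0 − 6 = 1; all invariant factors of ∂_1 are 1 so no torsion. So H_0 ≅ Z.
rank ∂_1 = 6, rank ∂_2 = 0 ⇒ b_1 = 7 − 6 − 0 = 1. So H_1 ≅ Z.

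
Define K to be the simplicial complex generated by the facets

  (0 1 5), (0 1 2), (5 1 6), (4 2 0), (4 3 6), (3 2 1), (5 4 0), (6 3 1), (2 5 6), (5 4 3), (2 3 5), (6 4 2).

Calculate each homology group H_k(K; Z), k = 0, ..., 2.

H_0 = Z,  H_1 = Z/2Z,  H_2 = 0.

Fix the vertex order 0 < 1 < 2 < 3 < 4 < 5 < 6 and write every simplex with vertices in increasing order. Then dim K = 2 and the simplices of K are:

  0-simplices (7): [0], [1], [2], [3], [4], [5], [6]
  1-simplices (18): [0,1], [0,2], [0,4], [0,5], [1,2], [1,3], [1,5], [1,6], [2,3], [2,4], [2,5], [2,6], [3,4], [3,5], [3,6], [4,5], [4,6], [5,6]
  2-simplices (12): [0,1,2], [0,1,5], [0,2,4], [0,4,5], [1,2,3], [1,3,6], [1,5,6], [2,3,5], [2,4,6], [2,5,6], [3,4,5], [3,4,6]

so the chain groups are C_0 ≅ Z^7, C_1 ≅ Z^18, C_2 ≅ Z^12.

Boundary ∂_1: C_1 → C_0 is given by ∂[p,q] = [q] − [p]. For instance
  ∂[3,4] = [4] − [3].
This gives a 7×18 integer matrix of rank 6; reducing to Smith normal form yields diagonal entries (1,1,1,1,1,1).

The boundary map ∂_2: C_2 → C_1 acts by ∂[p,q,r] = [q,r] − [p,r] + [p,q]. For instance
  ∂[2,3,5] = [3,5] − [2,5] + [2,3],
  ∂[0,1,5] = [1,5] − [0,5] + [0,1].
As a 18×12 matrix over Z this has rank 12, with invariant factors (1,1,1,1,1,1,1,1,1,1,1,2).

Computing H_k = (kernel of ∂_k) / (image of ∂_{k+1}):

  H_0: rank C_0 − rank ∂_1 = 7 − 6 = 1, and the invariant factors of ∂_1 are all 1, so H_0 = Z.
  H_1: rank ker ∂_1 − rank ∂_2 = (18 − 6) − 12 = 0, and ∂_2 has invariant factor 2 > 1, so H_1 = Z/2Z.
  H_2: rank ker ∂_2 − rank ∂_3 = (12 − 12) − 0 = 0, and there is no ∂_3, so H_2 = 0.

As a check, the Euler characteristic is 7 − 18 + 12 = 1, which agrees with 1 − 0 + 0 = 1.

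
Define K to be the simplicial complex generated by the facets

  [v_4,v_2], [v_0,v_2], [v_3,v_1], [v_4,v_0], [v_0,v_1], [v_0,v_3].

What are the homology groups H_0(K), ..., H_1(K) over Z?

H_0 = Z,  H_1 = Z^2.

Take the total order v_0 < v_1 < v_2 < v_3 < v_4 on the vertex set. Then K (dimension 1) consists of the simplices:

  0-simplices (5): [v_0], [v_1], [v_2], [v_3], [v_4]
  1-simplices (6): [v_0,v_1], [v_0,v_2], [v_0,v_3], [v_0,v_4], [v_1,v_3], [v_2,v_4]

so the chain groups are C_0 ≅ Z^5, C_1 ≅ Z^6.

Boundary ∂_1: C_1 → C_0 sends each edge [p,q] (with p < q) to q − p.
The resulting 5×6 matrix has rank 4, and its Smith normal form has invariant factors (1,1,1,1).

Computing H_k = (kernel of ∂_k) / (image of ∂_{k+1}):

  H_0: rank C_0 − rank ∂_1 = 5 − 4 = 1, and the invariant factors of ∂_1 are all 1, so H_0 = Z.
  H_1: rank ker ∂_1 − rank ∂_2 = (6 − 4) − 0 = 2, and there is no ∂_2, so H_1 = Z^2.

As a check, the Euler characteristic is 5 − 6 = -1, which agrees with 1 − 2 = -1.
(K is a triangulation of a wedge of 2 circles.)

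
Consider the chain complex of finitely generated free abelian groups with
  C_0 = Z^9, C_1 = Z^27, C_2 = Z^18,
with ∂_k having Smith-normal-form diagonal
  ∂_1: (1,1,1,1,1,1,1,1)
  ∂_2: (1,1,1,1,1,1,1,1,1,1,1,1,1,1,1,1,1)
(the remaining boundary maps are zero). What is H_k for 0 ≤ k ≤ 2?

H_0: b_0 = 9 − 0 − 8 = 1; torsion from ∂_1 factors > 1: none. So H_0 ≅ Z.
H_1: b_1 = 27 − 8 − 17 = 2; torsion from ∂_2 factors > 1: none. So H_1 ≅ Z^2.
H_2: b_2 = 18 − 17 − 0 = 1; torsion from ∂_3 factors > 1: none. So H_2 ≅ Z.

H_0 ≅ Z,  H_1 ≅ Z^2,  H_2 ≅ Z.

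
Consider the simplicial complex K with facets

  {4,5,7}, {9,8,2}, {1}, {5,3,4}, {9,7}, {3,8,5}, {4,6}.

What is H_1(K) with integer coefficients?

We work with the vertex ordering 1 < 2 < 3 < 4 < 5 < 6 < 7 < 8 < 9. The simplices of K, each written with vertices in increasing order, are:

  0-simplices (9): [1], [2], [3], [4], [5], [6], [7], [8], [9]
  1-simplices (12): [2,8], [2,9], [3,4], [3,5], [3,8], [4,5], [4,6], [4,7], [5,7], [5,8], [7,9], [8,9]
  2-simplices (4): [2,8,9], [3,4,5], [3,5,8], [4,5,7]

so the chain groups are C_0 ≅ Z^9, C_1 ≅ Z^12, C_2 ≅ Z^4.

∂_1: C_1 → C_0 is given by ∂[p,q] = [q] − [p]. For instance
  ∂[4,7] = [7] − [4].
The resulting 9×12 matrix has rank 7, and its Smith normal form has invariant factors (1,1,1,1,1,1,1).

Boundary ∂_2: C_2 → C_1 acts by ∂[p,q,r] = [q,r] − [p,r] + [p,q]. For instance
  ∂[4,5,7] = [5,7] − [4,7] + [4,5],
  ∂[2,8,9] = [8,9] − [2,9] + [2,8].
The resulting 12×4 matrix has rank 4, and its Smith normal form has invariant factors (1,1,1,1).

From H_k ≅ ker(∂_k) / im(∂_{k+1}) we obtain:

  H_1: rank ker ∂_1 − rank ∂_2 = (12 − 7) − 4 = 1, and the invariant factors of ∂_2 are all 1, so H_1 = Z.

H_1 ≅ Z.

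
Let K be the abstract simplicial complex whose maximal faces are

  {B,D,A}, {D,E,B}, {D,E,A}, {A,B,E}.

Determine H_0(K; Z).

Order the vertices as A < B < D < E. Listing each simplex with vertices in this order, K has dimension 2 with simplices:

  0-simplices (4): A, B, D, E
  1-simplices (6): AB, AD, AE, BD, BE, DE
  2-simplices (4): ABD, ABE, ADE, BDE

giving chain groups C_0 ≅ Z^4, C_1 ≅ Z^6, C_2 ≅ Z^4.

∂_1: C_1 → C_0 maps an edge to its endpoints' difference, ∂[p,q] = q − p.
This gives a 4×6 integer matrix of rank 3; reducing to Smith normal form yields diagonal entries (1,1,1).

The boundary map ∂_2: C_2 → C_1 sends each 2-simplex [p,q,r] to [q,r] − [p,r] + [p,q]. For instance
  ∂ADE = DE − AE + AD,
  ∂ABD = BD − AD + AB.
As a 6×4 matrix over Z this has rank 3, with invariant factors (1,1,1).

Now H_k = ker ∂_k / im ∂_{k+1}, so:

  H_0: rank C_0 − rank ∂_1 = 4 − 3 = 1, and the invariant factors of ∂_1 are all 1, so H_0 = Z.

H_0 = Z.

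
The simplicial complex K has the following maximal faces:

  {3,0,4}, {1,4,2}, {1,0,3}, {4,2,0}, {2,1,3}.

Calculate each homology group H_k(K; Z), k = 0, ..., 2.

H_0 = Z,  H_1 = Z,  H_2 = 0.

Fix the vertex order 0 < 1 < 2 < 3 < 4 and write every simplex with vertices in increasing order. Then dim K = 2 and the simplices of K are:

  0-simplices (5): [0], [1], [2], [3], [4]
  1-simplices (10): [0,1], [0,2], [0,3], [0,4], [1,2], [1,3], [1,4], [2,3], [2,4], [3,4]
  2-simplices (5): [0,1,3], [0,2,4], [0,3,4], [1,2,3], [1,2,4]

Hence C_0 ≅ Z^5, C_1 ≅ Z^10, C_2 ≅ Z^5.

∂_1: C_1 → C_0 sends each edge [p,q] (with p < q) to q − p. For instance
  ∂[1,3] = [3] − [1].
As a 5×10 matrix over Z this has rank 4, with invariant factors (1,1,1,1).

The boundary map ∂_2: C_2 → C_1 maps a triangle to the signed sum of its edges. For instance
  ∂[0,3,4] = [3,4] − [0,4] + [0,3],
  ∂[1,2,3] = [2,3] − [1,3] + [1,2].
The resulting 10×5 matrix has rank 5, and its Smith normal form has invariant factors (1,1,1,1,1).

Now H_k = ker ∂_k / im ∂_{k+1}, so:

  H_0: rank C_0 − rank ∂_1 = 5 − 4 = 1, and the invariant factors of ∂_1 are all 1, so H_0 ≅ Z.
  H_1: rank ker ∂_1 − rank ∂_2 = (10 − 4) − 5 = 1, and the invariant factors of ∂_2 are all 1, so H_1 ≅ Z.
  H_2: rank ker ∂_2 − rank ∂_3 = (5 − 5) − 0 = 0, and there is no ∂_3, so H_2 ≅ 0.

As a check, the Euler characteristic is 5 − 10 + 5 = 0, which agrees with 1 − 1 + 0 = 0.
(K is a triangulation of the Möbius band.)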